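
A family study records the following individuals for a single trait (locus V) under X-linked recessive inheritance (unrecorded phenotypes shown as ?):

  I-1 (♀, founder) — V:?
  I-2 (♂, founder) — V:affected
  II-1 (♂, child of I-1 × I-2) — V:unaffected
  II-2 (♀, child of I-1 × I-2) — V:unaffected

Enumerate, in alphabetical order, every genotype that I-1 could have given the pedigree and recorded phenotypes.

V/I-1 ? ·: X^VX^V|X^VX^v
V/I-2 aff ·: X^vY
V/II-1 un I-1×I-2: X^VY
V/II-2 un I-1×I-2: X^VX^v
⇒ V over [I-1,I-2,II-1,II-2]: 2 consistent

I-1 ∈ {X^VX^V, X^VX^v}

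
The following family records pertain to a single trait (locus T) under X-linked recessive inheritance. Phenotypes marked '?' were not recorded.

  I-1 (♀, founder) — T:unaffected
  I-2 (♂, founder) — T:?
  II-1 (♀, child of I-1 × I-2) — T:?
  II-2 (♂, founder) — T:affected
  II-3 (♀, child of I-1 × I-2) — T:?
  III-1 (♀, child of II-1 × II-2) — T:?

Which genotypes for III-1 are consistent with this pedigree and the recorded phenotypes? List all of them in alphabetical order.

III-1 ∈ {X^TX^t, X^tX^t}

T/I-1 un ·: X^TX^T|X^TX^t
T/I-2 ? ·: X^TY|X^tY
T/II-1 ? I-1×I-2: X^TX^T|X^TX^t|X^tX^t
T/II-2 aff ·: X^tY
T/II-3 ? I-1×I-2: X^TX^T|X^TX^t|X^tX^t
T/III-1 ? II-1×II-2: X^TX^t|X^tX^t
⇒ T over [I-1,I-2,II-1,II-2,II-3,III-1]: 15 consistent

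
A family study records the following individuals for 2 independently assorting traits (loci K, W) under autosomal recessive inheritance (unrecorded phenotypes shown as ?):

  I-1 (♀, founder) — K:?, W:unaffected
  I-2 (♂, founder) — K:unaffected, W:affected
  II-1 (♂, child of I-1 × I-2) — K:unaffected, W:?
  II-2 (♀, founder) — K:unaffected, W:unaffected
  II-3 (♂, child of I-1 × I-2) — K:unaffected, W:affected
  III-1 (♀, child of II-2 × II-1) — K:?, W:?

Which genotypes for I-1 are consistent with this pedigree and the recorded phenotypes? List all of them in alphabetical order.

K/I-1 ? ·: KK|Kk|kk
K/I-2 un ·: KK|Kk
K/II-1 un I-1×I-2: KK|Kk
K/II-2 un ·: KK|Kk
K/II-3 un I-1×I-2: KK|Kk
K/III-1 ? II-2×II-1: KK|Kk|kk
⇒ K over [I-1,I-2,II-1,II-2,II-3,III-1]: 61 consistent
W/I-1 un ·: Ww
W/I-2 aff ·: ww
W/II-1 ? I-1×I-2: Ww|ww
W/II-2 un ·: WW|Ww
W/II-3 aff I-1×I-2: ww
W/III-1 ? II-2×II-1: WW|Ww|ww
⇒ W over [I-1,I-2,II-1,II-2,II-3,III-1]: 8 consistent

I-1 ∈ {KK Ww, Kk Ww, kk Ww}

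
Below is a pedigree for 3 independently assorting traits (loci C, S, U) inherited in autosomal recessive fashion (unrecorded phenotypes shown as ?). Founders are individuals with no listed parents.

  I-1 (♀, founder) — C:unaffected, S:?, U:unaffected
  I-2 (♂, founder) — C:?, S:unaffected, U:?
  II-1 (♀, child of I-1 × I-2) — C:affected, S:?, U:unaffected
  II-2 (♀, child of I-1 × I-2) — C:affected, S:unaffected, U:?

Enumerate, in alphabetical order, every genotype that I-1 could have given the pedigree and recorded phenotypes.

I-1 ∈ {Cc SS UU, Cc SS Uu, Cc Ss UU, Cc Ss Uu, Cc ss UU, Cc ss Uu}

C/I-1 un ·: Cc
C/I-2 ? ·: Cc|cc
C/II-1 aff I-1×I-2: cc
C/II-2 aff I-1×I-2: cc
⇒ C over [I-1,I-2,II-1,II-2]: 2 consistent
S/I-1 ? ·: SS|Ss|ss
S/I-2 un ·: SS|Ss
S/II-1 ? I-1×I-2: SS|Ss|ss
S/II-2 un I-1×I-2: SS|Ss
⇒ S over [I-1,I-2,II-1,II-2]: 18 consistent
U/I-1 un ·: UU|Uu
U/I-2 ? ·: UU|Uu|uu
U/II-1 un I-1×I-2: UU|Uu
U/II-2 ? I-1×I-2: UU|Uu|uu
⇒ U over [I-1,I-2,II-1,II-2]: 18 consistent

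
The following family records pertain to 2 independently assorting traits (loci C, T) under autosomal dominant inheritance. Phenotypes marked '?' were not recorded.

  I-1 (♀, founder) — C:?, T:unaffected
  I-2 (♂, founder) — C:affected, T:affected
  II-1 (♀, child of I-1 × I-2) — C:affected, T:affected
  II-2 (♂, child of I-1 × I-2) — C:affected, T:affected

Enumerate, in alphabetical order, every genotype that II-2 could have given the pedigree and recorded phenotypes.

C/I-1 ? ·: cc|Cc|CC
C/I-2 aff ·: Cc|CC
C/II-1 aff I-1×I-2: Cc|CC
C/II-2 aff I-1×I-2: Cc|CC
⇒ C over [I-1,I-2,II-1,II-2]: 15 consistent
T/I-1 un ·: tt
T/I-2 aff ·: Tt|TT
T/II-1 aff I-1×I-2: Tt
T/II-2 aff I-1×I-2: Tt
⇒ T over [I-1,I-2,II-1,II-2]: 2 consistent

II-2 ∈ {CC Tt, Cc Tt}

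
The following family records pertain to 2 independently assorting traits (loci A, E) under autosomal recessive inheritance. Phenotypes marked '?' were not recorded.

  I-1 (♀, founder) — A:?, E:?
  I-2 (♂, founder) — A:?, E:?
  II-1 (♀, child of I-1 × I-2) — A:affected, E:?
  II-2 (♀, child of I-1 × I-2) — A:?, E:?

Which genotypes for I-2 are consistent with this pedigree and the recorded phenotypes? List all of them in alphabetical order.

A/I-1 ? ·: Aa|aa
A/I-2 ? ·: Aa|aa
A/II-1 aff I-1×I-2: aa
A/II-2 ? I-1×I-2: AA|Aa|aa
⇒ A over [I-1,I-2,II-1,II-2]: 8 consistent
E/I-1 ? ·: EE|Ee|ee
E/I-2 ? ·: EE|Ee|ee
E/II-1 ? I-1×I-2: EE|Ee|ee
E/II-2 ? I-1×I-2: EE|Ee|ee
⇒ E over [I-1,I-2,II-1,II-2]: 29 consistent

I-2 ∈ {Aa EE, Aa Ee, Aa ee, aa EE, aa Ee, aa ee}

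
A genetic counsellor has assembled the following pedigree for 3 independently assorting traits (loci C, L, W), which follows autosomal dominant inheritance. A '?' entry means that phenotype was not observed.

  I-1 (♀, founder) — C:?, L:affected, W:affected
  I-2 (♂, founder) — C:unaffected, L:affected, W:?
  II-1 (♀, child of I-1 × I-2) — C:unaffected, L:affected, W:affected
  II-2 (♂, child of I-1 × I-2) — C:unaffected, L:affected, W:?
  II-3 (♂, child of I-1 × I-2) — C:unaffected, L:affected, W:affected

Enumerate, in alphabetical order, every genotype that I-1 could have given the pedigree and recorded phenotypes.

C/I-1 ? ·: cc|Cc
C/I-2 un ·: cc
C/II-1 un I-1×I-2: cc
C/II-2 un I-1×I-2: cc
C/II-3 un I-1×I-2: cc
⇒ C over [I-1,I-2,II-1,II-2,II-3]: 2 consistent
L/I-1 aff ·: Ll|LL
L/I-2 aff ·: Ll|LL
L/II-1 aff I-1×I-2: Ll|LL
L/II-2 aff I-1×I-2: Ll|LL
L/II-3 aff I-1×I-2: Ll|LL
⇒ L over [I-1,I-2,II-1,II-2,II-3]: 25 consistent
W/I-1 aff ·: Ww|WW
W/I-2 ? ·: ww|Ww|WW
W/II-1 aff I-1×I-2: Ww|WW
W/II-2 ? I-1×I-2: ww|Ww|WW
W/II-3 aff I-1×I-2: Ww|WW
⇒ W over [I-1,I-2,II-1,II-2,II-3]: 32 consistent

I-1 ∈ {Cc LL WW, Cc LL Ww, Cc Ll WW, Cc Ll Ww, cc LL WW, cc LL Ww, cc Ll WW, cc Ll Ww}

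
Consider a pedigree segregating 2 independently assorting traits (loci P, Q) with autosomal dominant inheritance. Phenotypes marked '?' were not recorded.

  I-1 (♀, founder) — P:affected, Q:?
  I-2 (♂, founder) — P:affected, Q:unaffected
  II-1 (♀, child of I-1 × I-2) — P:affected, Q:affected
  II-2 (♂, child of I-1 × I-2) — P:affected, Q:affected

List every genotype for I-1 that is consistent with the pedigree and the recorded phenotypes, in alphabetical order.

I-1 ∈ {PP QQ, PP Qq, Pp QQ, Pp Qq}

P/I-1 aff ·: Pp|PP
P/I-2 aff ·: Pp|PP
P/II-1 aff I-1×I-2: Pp|PP
P/II-2 aff I-1×I-2: Pp|PP
⇒ P over [I-1,I-2,II-1,II-2]: 13 consistent
Q/I-1 ? ·: Qq|QQ
Q/I-2 un ·: qq
Q/II-1 aff I-1×I-2: Qq
Q/II-2 aff I-1×I-2: Qq
⇒ Q over [I-1,I-2,II-1,II-2]: 2 consistent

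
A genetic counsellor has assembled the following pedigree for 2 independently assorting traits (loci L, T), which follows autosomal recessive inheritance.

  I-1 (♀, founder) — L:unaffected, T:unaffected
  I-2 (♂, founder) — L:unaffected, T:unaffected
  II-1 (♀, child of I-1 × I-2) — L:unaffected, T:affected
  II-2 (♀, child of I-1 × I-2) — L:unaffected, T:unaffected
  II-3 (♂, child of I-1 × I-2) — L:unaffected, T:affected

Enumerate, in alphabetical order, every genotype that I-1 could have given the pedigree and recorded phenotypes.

L/I-1 un ·: LL|Ll
L/I-2 un ·: LL|Ll
L/II-1 un I-1×I-2: LL|Ll
L/II-2 un I-1×I-2: LL|Ll
L/II-3 un I-1×I-2: LL|Ll
⇒ L over [I-1,I-2,II-1,II-2,II-3]: 25 consistent
T/I-1 un ·: Tt
T/I-2 un ·: Tt
T/II-1 aff I-1×I-2: tt
T/II-2 un I-1×I-2: TT|Tt
T/II-3 aff I-1×I-2: tt
⇒ T over [I-1,I-2,II-1,II-2,II-3]: 2 consistent

I-1 ∈ {LL Tt, Ll Tt}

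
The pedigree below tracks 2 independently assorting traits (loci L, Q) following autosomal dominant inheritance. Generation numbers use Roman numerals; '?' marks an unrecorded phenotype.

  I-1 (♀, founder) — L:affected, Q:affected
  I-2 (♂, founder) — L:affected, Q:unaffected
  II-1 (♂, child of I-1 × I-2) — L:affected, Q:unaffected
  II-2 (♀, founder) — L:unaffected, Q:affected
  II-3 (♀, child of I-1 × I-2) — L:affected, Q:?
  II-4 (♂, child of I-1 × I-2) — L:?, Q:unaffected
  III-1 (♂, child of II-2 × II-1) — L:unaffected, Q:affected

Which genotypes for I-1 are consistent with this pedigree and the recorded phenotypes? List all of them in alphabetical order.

L/I-1 aff ·: Ll|LL
L/I-2 aff ·: Ll|LL
L/II-1 aff I-1×I-2: Ll
L/II-2 un ·: ll
L/II-3 aff I-1×I-2: Ll|LL
L/II-4 ? I-1×I-2: ll|Ll|LL
L/III-1 un II-2×II-1: ll
⇒ L over [I-1,I-2,II-1,II-2,II-3,II-4,III-1]: 14 consistent
Q/I-1 aff ·: Qq
Q/I-2 un ·: qq
Q/II-1 un I-1×I-2: qq
Q/II-2 aff ·: Qq|QQ
Q/II-3 ? I-1×I-2: qq|Qq
Q/II-4 un I-1×I-2: qq
Q/III-1 aff II-2×II-1: Qq
⇒ Q over [I-1,I-2,II-1,II-2,II-3,II-4,III-1]: 4 consistent

I-1 ∈ {LL Qq, Ll Qq}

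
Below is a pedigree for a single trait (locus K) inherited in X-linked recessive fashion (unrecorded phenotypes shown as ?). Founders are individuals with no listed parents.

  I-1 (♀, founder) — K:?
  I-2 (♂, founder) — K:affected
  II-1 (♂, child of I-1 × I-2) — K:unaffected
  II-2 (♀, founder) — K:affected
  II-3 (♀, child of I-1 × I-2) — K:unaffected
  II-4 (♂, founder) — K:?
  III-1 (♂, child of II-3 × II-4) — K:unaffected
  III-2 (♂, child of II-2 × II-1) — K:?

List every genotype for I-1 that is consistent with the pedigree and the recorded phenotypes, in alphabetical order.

I-1 ∈ {X^KX^K, X^KX^k}

K/I-1 ? ·: X^KX^K|X^KX^k
K/I-2 aff ·: X^kY
K/II-1 un I-1×I-2: X^KY
K/II-2 aff ·: X^kX^k
K/II-3 un I-1×I-2: X^KX^k
K/II-4 ? ·: X^KY|X^kY
K/III-1 un II-3×II-4: X^KY
K/III-2 ? II-2×II-1: X^kY
⇒ K over [I-1,I-2,II-1,II-2,II-3,II-4,III-1,III-2]: 4 consistent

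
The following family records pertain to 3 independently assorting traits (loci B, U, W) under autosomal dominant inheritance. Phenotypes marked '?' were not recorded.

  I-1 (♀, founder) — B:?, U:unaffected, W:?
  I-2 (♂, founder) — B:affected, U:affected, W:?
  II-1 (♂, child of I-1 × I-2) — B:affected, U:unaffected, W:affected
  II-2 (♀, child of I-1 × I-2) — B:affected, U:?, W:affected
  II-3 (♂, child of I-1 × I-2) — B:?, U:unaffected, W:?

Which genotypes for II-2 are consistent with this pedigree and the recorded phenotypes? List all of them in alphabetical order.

B/I-1 ? ·: bb|Bb|BB
B/I-2 aff ·: Bb|BB
B/II-1 aff I-1×I-2: Bb|BB
B/II-2 aff I-1×I-2: Bb|BB
B/II-3 ? I-1×I-2: bb|Bb|BB
⇒ B over [I-1,I-2,II-1,II-2,II-3]: 32 consistent
U/I-1 un ·: uu
U/I-2 aff ·: Uu
U/II-1 un I-1×I-2: uu
U/II-2 ? I-1×I-2: uu|Uu
U/II-3 un I-1×I-2: uu
⇒ U over [I-1,I-2,II-1,II-2,II-3]: 2 consistent
W/I-1 ? ·: ww|Ww|WW
W/I-2 ? ·: ww|Ww|WW
W/II-1 aff I-1×I-2: Ww|WW
W/II-2 aff I-1×I-2: Ww|WW
W/II-3 ? I-1×I-2: ww|Ww|WW
⇒ W over [I-1,I-2,II-1,II-2,II-3]: 35 consistent

II-2 ∈ {BB Uu WW, BB Uu Ww, BB uu WW, BB uu Ww, Bb Uu WW, Bb Uu Ww, Bb uu WW, Bb uu Ww}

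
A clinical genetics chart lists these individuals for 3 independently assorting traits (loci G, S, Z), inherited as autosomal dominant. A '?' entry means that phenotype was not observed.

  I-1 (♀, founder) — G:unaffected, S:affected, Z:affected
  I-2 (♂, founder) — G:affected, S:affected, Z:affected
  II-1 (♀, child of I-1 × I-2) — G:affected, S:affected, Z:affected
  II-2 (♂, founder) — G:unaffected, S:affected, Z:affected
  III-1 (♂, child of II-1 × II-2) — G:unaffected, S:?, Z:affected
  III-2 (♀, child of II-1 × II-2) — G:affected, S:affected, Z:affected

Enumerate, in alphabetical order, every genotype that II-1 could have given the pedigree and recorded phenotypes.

II-1 ∈ {Gg SS ZZ, Gg SS Zz, Gg Ss ZZ, Gg Ss Zz}

G/I-1 un ·: gg
G/I-2 aff ·: Gg|GG
G/II-1 aff I-1×I-2: Gg
G/II-2 un ·: gg
G/III-1 un II-1×II-2: gg
G/III-2 aff II-1×II-2: Gg
⇒ G over [I-1,I-2,II-1,II-2,III-1,III-2]: 2 consistent
S/I-1 aff ·: Ss|SS
S/I-2 aff ·: Ss|SS
S/II-1 aff I-1×I-2: Ss|SS
S/II-2 aff ·: Ss|SS
S/III-1 ? II-1×II-2: ss|Ss|SS
S/III-2 aff II-1×II-2: Ss|SS
⇒ S over [I-1,I-2,II-1,II-2,III-1,III-2]: 50 consistent
Z/I-1 aff ·: Zz|ZZ
Z/I-2 aff ·: Zz|ZZ
Z/II-1 aff I-1×I-2: Zz|ZZ
Z/II-2 aff ·: Zz|ZZ
Z/III-1 aff II-1×II-2: Zz|ZZ
Z/III-2 aff II-1×II-2: Zz|ZZ
⇒ Z over [I-1,I-2,II-1,II-2,III-1,III-2]: 44 consistent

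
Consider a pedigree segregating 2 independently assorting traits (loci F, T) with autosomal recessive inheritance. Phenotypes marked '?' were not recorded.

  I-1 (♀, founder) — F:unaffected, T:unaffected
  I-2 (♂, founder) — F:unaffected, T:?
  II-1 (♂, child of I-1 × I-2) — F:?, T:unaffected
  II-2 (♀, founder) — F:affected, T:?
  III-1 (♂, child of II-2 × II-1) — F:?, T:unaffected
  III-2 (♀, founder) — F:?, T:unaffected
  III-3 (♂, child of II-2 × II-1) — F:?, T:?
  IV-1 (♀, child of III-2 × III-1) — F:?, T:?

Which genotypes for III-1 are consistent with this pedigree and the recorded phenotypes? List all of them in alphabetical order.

III-1 ∈ {Ff TT, Ff Tt, ff TT, ff Tt}

F/I-1 un ·: FF|Ff
F/I-2 un ·: FF|Ff
F/II-1 ? I-1×I-2: FF|Ff|ff
F/II-2 aff ·: ff
F/III-1 ? II-2×II-1: Ff|ff
F/III-2 ? ·: FF|Ff|ff
F/III-3 ? II-2×II-1: Ff|ff
F/IV-1 ? III-2×III-1: FF|Ff|ff
⇒ F over [I-1,I-2,II-1,II-2,III-1,III-2,III-3,IV-1]: 98 consistent
T/I-1 un ·: TT|Tt
T/I-2 ? ·: TT|Tt|tt
T/II-1 un I-1×I-2: TT|Tt
T/II-2 ? ·: TT|Tt|tt
T/III-1 un II-2×II-1: TT|Tt
T/III-2 un ·: TT|Tt
T/III-3 ? II-2×II-1: TT|Tt|tt
T/IV-1 ? III-2×III-1: TT|Tt|tt
⇒ T over [I-1,I-2,II-1,II-2,III-1,III-2,III-3,IV-1]: 346 consistent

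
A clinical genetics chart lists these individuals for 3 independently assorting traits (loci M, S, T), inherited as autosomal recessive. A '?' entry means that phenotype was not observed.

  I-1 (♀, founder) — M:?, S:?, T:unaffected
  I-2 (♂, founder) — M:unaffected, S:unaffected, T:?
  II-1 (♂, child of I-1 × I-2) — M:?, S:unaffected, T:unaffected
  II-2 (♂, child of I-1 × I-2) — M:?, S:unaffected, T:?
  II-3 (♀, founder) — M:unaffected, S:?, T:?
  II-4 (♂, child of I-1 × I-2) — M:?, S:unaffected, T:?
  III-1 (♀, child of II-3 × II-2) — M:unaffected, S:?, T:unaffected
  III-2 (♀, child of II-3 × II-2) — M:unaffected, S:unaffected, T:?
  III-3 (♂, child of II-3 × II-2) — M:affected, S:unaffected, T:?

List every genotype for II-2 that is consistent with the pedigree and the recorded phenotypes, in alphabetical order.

M/I-1 ? ·: MM|Mm|mm
M/I-2 un ·: MM|Mm
M/II-1 ? I-1×I-2: MM|Mm|mm
M/II-2 ? I-1×I-2: Mm|mm
M/II-3 un ·: Mm
M/II-4 ? I-1×I-2: MM|Mm|mm
M/III-1 un II-3×II-2: MM|Mm
M/III-2 un II-3×II-2: MM|Mm
M/III-3 aff II-3×II-2: mm
⇒ M over [I-1,I-2,II-1,II-2,II-3,II-4,III-1,III-2,III-3]: 101 consistent
S/I-1 ? ·: SS|Ss|ss
S/I-2 un ·: SS|Ss
S/II-1 un I-1×I-2: SS|Ss
S/II-2 un I-1×I-2: SS|Ss
S/II-3 ? ·: SS|Ss|ss
S/II-4 un I-1×I-2: SS|Ss
S/III-1 ? II-3×II-2: SS|Ss|ss
S/III-2 un II-3×II-2: SS|Ss
S/III-3 un II-3×II-2: SS|Ss
⇒ S over [I-1,I-2,II-1,II-2,II-3,II-4,III-1,III-2,III-3]: 438 consistent
T/I-1 un ·: TT|Tt
T/I-2 ? ·: TT|Tt|tt
T/II-1 un I-1×I-2: TT|Tt
T/II-2 ? I-1×I-2: TT|Tt|tt
T/II-3 ? ·: TT|Tt|tt
T/II-4 ? I-1×I-2: TT|Tt|tt
T/III-1 un II-3×II-2: TT|Tt
T/III-2 ? II-3×II-2: TT|Tt|tt
T/III-3 ? II-3×II-2: TT|Tt|tt
⇒ T over [I-1,I-2,II-1,II-2,II-3,II-4,III-1,III-2,III-3]: 700 consistent

II-2 ∈ {Mm SS TT, Mm SS Tt, Mm SS tt, Mm Ss TT, Mm Ss Tt, Mm Ss tt, mm SS TT, mm SS Tt, mm SS tt, mm Ss TT, mm Ss Tt, mm Ss tt}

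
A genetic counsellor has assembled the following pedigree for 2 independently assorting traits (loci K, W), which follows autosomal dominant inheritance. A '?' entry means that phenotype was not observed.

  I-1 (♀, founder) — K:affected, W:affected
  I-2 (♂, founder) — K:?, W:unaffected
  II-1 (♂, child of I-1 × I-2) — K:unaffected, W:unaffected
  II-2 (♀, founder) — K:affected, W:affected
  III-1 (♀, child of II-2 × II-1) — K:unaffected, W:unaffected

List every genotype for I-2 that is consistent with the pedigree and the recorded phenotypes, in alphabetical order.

K/I-1 aff ·: Kk
K/I-2 ? ·: kk|Kk
K/II-1 un I-1×I-2: kk
K/II-2 aff ·: Kk
K/III-1 un II-2×II-1: kk
⇒ K over [I-1,I-2,II-1,II-2,III-1]: 2 consistent
W/I-1 aff ·: Ww
W/I-2 un ·: ww
W/II-1 un I-1×I-2: ww
W/II-2 aff ·: Ww
W/III-1 un II-2×II-1: ww
⇒ W over [I-1,I-2,II-1,II-2,III-1]: 1 consistent

I-2 ∈ {Kk ww, kk ww}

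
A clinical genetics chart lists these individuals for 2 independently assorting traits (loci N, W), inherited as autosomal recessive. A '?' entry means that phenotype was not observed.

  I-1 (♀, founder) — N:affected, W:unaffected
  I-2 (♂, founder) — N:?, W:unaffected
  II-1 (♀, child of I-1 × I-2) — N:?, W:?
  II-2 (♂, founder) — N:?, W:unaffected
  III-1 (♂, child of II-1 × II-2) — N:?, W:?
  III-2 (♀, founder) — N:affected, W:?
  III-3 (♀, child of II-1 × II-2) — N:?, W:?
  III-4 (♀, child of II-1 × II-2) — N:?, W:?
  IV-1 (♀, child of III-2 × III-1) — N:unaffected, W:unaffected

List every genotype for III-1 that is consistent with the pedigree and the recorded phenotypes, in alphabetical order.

III-1 ∈ {NN WW, NN Ww, NN ww, Nn WW, Nn Ww, Nn ww}

N/I-1 aff ·: nn
N/I-2 ? ·: NN|Nn|nn
N/II-1 ? I-1×I-2: Nn|nn
N/II-2 ? ·: NN|Nn|nn
N/III-1 ? II-1×II-2: NN|Nn
N/III-2 aff ·: nn
N/III-3 ? II-1×II-2: NN|Nn|nn
N/III-4 ? II-1×II-2: NN|Nn|nn
N/IV-1 un III-2×III-1: Nn
⇒ N over [I-1,I-2,II-1,II-2,III-1,III-2,III-3,III-4,IV-1]: 70 consistent
W/I-1 un ·: WW|Ww
W/I-2 un ·: WW|Ww
W/II-1 ? I-1×I-2: WW|Ww|ww
W/II-2 un ·: WW|Ww
W/III-1 ? II-1×II-2: WW|Ww|ww
W/III-2 ? ·: WW|Ww|ww
W/III-3 ? II-1×II-2: WW|Ww|ww
W/III-4 ? II-1×II-2: WW|Ww|ww
W/IV-1 un III-2×III-1: WW|Ww
⇒ W over [I-1,I-2,II-1,II-2,III-1,III-2,III-3,III-4,IV-1]: 598 consistent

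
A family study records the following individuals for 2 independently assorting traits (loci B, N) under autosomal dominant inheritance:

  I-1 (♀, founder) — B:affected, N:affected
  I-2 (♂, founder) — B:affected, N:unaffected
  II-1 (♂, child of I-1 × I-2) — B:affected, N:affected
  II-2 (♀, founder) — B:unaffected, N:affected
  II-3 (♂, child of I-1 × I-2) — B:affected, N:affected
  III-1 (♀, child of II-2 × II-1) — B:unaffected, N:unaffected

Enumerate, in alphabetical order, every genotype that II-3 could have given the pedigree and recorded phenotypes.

B/I-1 aff ·: Bb|BB
B/I-2 aff ·: Bb|BB
B/II-1 aff I-1×I-2: Bb
B/II-2 un ·: bb
B/II-3 aff I-1×I-2: Bb|BB
B/III-1 un II-2×II-1: bb
⇒ B over [I-1,I-2,II-1,II-2,II-3,III-1]: 6 consistent
N/I-1 aff ·: Nn|NN
N/I-2 un ·: nn
N/II-1 aff I-1×I-2: Nn
N/II-2 aff ·: Nn
N/II-3 aff I-1×I-2: Nn
N/III-1 un II-2×II-1: nn
⇒ N over [I-1,I-2,II-1,II-2,II-3,III-1]: 2 consistent

II-3 ∈ {BB Nn, Bb Nn}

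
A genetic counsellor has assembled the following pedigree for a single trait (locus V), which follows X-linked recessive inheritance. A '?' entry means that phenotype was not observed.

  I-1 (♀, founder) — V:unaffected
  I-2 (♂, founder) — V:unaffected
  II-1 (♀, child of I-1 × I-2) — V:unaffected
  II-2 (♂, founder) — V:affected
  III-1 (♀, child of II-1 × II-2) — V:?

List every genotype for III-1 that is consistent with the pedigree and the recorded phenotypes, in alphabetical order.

III-1 ∈ {X^VX^v, X^vX^v}

V/I-1 un ·: X^VX^V|X^VX^v
V/I-2 un ·: X^VY
V/II-1 un I-1×I-2: X^VX^V|X^VX^v
V/II-2 aff ·: X^vY
V/III-1 ? II-1×II-2: X^VX^v|X^vX^v
⇒ V over [I-1,I-2,II-1,II-2,III-1]: 4 consistent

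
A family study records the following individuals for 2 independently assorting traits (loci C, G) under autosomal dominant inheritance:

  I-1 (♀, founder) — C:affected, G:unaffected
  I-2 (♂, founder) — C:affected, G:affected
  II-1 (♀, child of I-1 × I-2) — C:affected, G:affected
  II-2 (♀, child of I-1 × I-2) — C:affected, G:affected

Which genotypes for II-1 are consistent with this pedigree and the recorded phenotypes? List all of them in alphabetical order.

II-1 ∈ {CC Gg, Cc Gg}

C/I-1 aff ·: Cc|CC
C/I-2 aff ·: Cc|CC
C/II-1 aff I-1×I-2: Cc|CC
C/II-2 aff I-1×I-2: Cc|CC
⇒ C over [I-1,I-2,II-1,II-2]: 13 consistent
G/I-1 un ·: gg
G/I-2 aff ·: Gg|GG
G/II-1 aff I-1×I-2: Gg
G/II-2 aff I-1×I-2: Gg
⇒ G over [I-1,I-2,II-1,II-2]: 2 consistent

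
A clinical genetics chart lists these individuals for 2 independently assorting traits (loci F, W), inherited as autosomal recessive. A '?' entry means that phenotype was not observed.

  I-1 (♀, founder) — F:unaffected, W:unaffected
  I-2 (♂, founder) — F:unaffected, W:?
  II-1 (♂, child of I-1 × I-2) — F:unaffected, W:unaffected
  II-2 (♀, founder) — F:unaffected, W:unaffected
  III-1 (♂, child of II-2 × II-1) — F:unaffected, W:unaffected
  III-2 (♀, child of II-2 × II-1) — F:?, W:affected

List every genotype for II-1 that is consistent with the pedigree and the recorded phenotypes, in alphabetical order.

II-1 ∈ {FF Ww, Ff Ww}

F/I-1 un ·: FF|Ff
F/I-2 un ·: FF|Ff
F/II-1 un I-1×I-2: FF|Ff
F/II-2 un ·: FF|Ff
F/III-1 un II-2×II-1: FF|Ff
F/III-2 ? II-2×II-1: FF|Ff|ff
⇒ F over [I-1,I-2,II-1,II-2,III-1,III-2]: 50 consistent
W/I-1 un ·: WW|Ww
W/I-2 ? ·: WW|Ww|ww
W/II-1 un I-1×I-2: Ww
W/II-2 un ·: Ww
W/III-1 un II-2×II-1: WW|Ww
W/III-2 aff II-2×II-1: ww
⇒ W over [I-1,I-2,II-1,II-2,III-1,III-2]: 10 consistent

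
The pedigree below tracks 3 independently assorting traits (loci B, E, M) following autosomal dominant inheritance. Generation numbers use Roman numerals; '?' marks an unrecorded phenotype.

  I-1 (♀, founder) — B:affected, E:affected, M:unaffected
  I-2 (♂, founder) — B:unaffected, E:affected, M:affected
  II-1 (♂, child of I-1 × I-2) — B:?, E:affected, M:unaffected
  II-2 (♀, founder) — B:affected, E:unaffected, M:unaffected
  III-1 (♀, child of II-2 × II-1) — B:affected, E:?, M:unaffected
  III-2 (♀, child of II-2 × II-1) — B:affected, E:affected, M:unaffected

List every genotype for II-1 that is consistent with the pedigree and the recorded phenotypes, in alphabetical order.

B/I-1 aff ·: Bb|BB
B/I-2 un ·: bb
B/II-1 ? I-1×I-2: bb|Bb
B/II-2 aff ·: Bb|BB
B/III-1 aff II-2×II-1: Bb|BB
B/III-2 aff II-2×II-1: Bb|BB
⇒ B over [I-1,I-2,II-1,II-2,III-1,III-2]: 18 consistent
E/I-1 aff ·: Ee|EE
E/I-2 aff ·: Ee|EE
E/II-1 aff I-1×I-2: Ee|EE
E/II-2 un ·: ee
E/III-1 ? II-2×II-1: ee|Ee
E/III-2 aff II-2×II-1: Ee
⇒ E over [I-1,I-2,II-1,II-2,III-1,III-2]: 10 consistent
M/I-1 un ·: mm
M/I-2 aff ·: Mm
M/II-1 un I-1×I-2: mm
M/II-2 un ·: mm
M/III-1 un II-2×II-1: mm
M/III-2 un II-2×II-1: mm
⇒ M over [I-1,I-2,II-1,II-2,III-1,III-2]: 1 consistent

II-1 ∈ {Bb EE mm, Bb Ee mm, bb EE mm, bb Ee mm}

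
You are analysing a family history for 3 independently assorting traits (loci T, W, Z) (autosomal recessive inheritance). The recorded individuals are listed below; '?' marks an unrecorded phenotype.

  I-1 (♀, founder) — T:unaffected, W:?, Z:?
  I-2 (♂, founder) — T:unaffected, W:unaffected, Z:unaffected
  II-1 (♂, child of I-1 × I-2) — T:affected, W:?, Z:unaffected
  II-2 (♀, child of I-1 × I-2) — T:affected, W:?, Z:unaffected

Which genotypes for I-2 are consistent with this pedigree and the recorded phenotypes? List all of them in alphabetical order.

T/I-1 un ·: Tt
T/I-2 un ·: Tt
T/II-1 aff I-1×I-2: tt
T/II-2 aff I-1×I-2: tt
⇒ T over [I-1,I-2,II-1,II-2]: 1 consistent
W/I-1 ? ·: WW|Ww|ww
W/I-2 un ·: WW|Ww
W/II-1 ? I-1×I-2: WW|Ww|ww
W/II-2 ? I-1×I-2: WW|Ww|ww
⇒ W over [I-1,I-2,II-1,II-2]: 23 consistent
Z/I-1 ? ·: ZZ|Zz|zz
Z/I-2 un ·: ZZ|Zz
Z/II-1 un I-1×I-2: ZZ|Zz
Z/II-2 un I-1×I-2: ZZ|Zz
⇒ Z over [I-1,I-2,II-1,II-2]: 15 consistent

I-2 ∈ {Tt WW ZZ, Tt WW Zz, Tt Ww ZZ, Tt Ww Zz}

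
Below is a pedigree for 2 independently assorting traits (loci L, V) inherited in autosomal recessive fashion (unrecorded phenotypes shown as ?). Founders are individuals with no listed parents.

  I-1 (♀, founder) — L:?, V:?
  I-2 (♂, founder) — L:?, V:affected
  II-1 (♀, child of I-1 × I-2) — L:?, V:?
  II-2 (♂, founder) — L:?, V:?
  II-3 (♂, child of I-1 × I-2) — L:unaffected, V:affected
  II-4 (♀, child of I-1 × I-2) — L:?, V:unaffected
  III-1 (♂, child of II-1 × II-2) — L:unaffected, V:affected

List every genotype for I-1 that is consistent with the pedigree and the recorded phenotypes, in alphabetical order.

I-1 ∈ {LL Vv, Ll Vv, ll Vv}

L/I-1 ? ·: LL|Ll|ll
L/I-2 ? ·: LL|Ll|ll
L/II-1 ? I-1×I-2: LL|Ll|ll
L/II-2 ? ·: LL|Ll|ll
L/II-3 un I-1×I-2: LL|Ll
L/II-4 ? I-1×I-2: LL|Ll|ll
L/III-1 un II-1×II-2: LL|Ll
⇒ L over [I-1,I-2,II-1,II-2,II-3,II-4,III-1]: 180 consistent
V/I-1 ? ·: Vv
V/I-2 aff ·: vv
V/II-1 ? I-1×I-2: Vv|vv
V/II-2 ? ·: Vv|vv
V/II-3 aff I-1×I-2: vv
V/II-4 un I-1×I-2: Vv
V/III-1 aff II-1×II-2: vv
⇒ V over [I-1,I-2,II-1,II-2,II-3,II-4,III-1]: 4 consistent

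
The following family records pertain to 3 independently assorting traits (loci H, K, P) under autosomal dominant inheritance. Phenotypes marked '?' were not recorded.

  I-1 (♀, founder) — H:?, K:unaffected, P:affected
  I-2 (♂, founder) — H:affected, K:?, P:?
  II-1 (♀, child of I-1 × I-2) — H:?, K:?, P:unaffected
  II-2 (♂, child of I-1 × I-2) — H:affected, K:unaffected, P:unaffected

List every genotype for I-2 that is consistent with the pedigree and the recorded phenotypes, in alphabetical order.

I-2 ∈ {HH Kk Pp, HH Kk pp, HH kk Pp, HH kk pp, Hh Kk Pp, Hh Kk pp, Hh kk Pp, Hh kk pp}

H/I-1 ? ·: hh|Hh|HH
H/I-2 aff ·: Hh|HH
H/II-1 ? I-1×I-2: hh|Hh|HH
H/II-2 aff I-1×I-2: Hh|HH
⇒ H over [I-1,I-2,II-1,II-2]: 18 consistent
K/I-1 un ·: kk
K/I-2 ? ·: kk|Kk
K/II-1 ? I-1×I-2: kk|Kk
K/II-2 un I-1×I-2: kk
⇒ K over [I-1,I-2,II-1,II-2]: 3 consistent
P/I-1 aff ·: Pp
P/I-2 ? ·: pp|Pp
P/II-1 un I-1×I-2: pp
P/II-2 un I-1×I-2: pp
⇒ P over [I-1,I-2,II-1,II-2]: 2 consistent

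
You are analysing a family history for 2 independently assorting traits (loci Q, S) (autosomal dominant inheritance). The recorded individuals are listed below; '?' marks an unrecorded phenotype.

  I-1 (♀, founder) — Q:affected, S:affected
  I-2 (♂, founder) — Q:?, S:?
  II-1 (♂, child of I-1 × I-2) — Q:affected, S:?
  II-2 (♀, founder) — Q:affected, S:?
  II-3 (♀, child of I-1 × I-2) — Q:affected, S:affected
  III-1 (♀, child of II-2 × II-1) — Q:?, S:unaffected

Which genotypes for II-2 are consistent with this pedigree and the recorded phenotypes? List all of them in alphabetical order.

II-2 ∈ {QQ Ss, QQ ss, Qq Ss, Qq ss}

Q/I-1 aff ·: Qq|QQ
Q/I-2 ? ·: qq|Qq|QQ
Q/II-1 aff I-1×I-2: Qq|QQ
Q/II-2 aff ·: Qq|QQ
Q/II-3 aff I-1×I-2: Qq|QQ
Q/III-1 ? II-2×II-1: qq|Qq|QQ
⇒ Q over [I-1,I-2,II-1,II-2,II-3,III-1]: 61 consistent
S/I-1 aff ·: Ss|SS
S/I-2 ? ·: ss|Ss|SS
S/II-1 ? I-1×I-2: ss|Ss
S/II-2 ? ·: ss|Ss
S/II-3 aff I-1×I-2: Ss|SS
S/III-1 un II-2×II-1: ss
⇒ S over [I-1,I-2,II-1,II-2,II-3,III-1]: 22 consistent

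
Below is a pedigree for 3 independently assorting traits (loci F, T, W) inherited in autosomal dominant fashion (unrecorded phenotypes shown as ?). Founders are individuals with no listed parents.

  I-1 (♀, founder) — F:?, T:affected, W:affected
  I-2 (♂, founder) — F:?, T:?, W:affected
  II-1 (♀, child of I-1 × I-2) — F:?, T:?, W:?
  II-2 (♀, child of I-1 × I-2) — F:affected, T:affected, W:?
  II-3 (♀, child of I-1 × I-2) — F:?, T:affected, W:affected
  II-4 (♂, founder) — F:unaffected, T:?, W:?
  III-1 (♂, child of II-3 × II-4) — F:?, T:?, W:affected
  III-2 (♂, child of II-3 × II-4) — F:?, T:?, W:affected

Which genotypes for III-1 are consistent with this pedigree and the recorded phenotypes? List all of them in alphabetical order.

F/I-1 ? ·: ff|Ff|FF
F/I-2 ? ·: ff|Ff|FF
F/II-1 ? I-1×I-2: ff|Ff|FF
F/II-2 aff I-1×I-2: Ff|FF
F/II-3 ? I-1×I-2: ff|Ff|FF
F/II-4 un ·: ff
F/III-1 ? II-3×II-4: ff|Ff
F/III-2 ? II-3×II-4: ff|Ff
⇒ F over [I-1,I-2,II-1,II-2,II-3,II-4,III-1,III-2]: 105 consistent
T/I-1 aff ·: Tt|TT
T/I-2 ? ·: tt|Tt|TT
T/II-1 ? I-1×I-2: tt|Tt|TT
T/II-2 aff I-1×I-2: Tt|TT
T/II-3 aff I-1×I-2: Tt|TT
T/II-4 ? ·: tt|Tt|TT
T/III-1 ? II-3×II-4: tt|Tt|TT
T/III-2 ? II-3×II-4: tt|Tt|TT
⇒ T over [I-1,I-2,II-1,II-2,II-3,II-4,III-1,III-2]: 379 consistent
W/I-1 aff ·: Ww|WW
W/I-2 aff ·: Ww|WW
W/II-1 ? I-1×I-2: ww|Ww|WW
W/II-2 ? I-1×I-2: ww|Ww|WW
W/II-3 aff I-1×I-2: Ww|WW
W/II-4 ? ·: ww|Ww|WW
W/III-1 aff II-3×II-4: Ww|WW
W/III-2 aff II-3×II-4: Ww|WW
⇒ W over [I-1,I-2,II-1,II-2,II-3,II-4,III-1,III-2]: 261 consistent

III-1 ∈ {Ff TT WW, Ff TT Ww, Ff Tt WW, Ff Tt Ww, Ff tt WW, Ff tt Ww, ff TT WW, ff TT Ww, ff Tt WW, ff Tt Ww, ff tt WW, ff tt Ww}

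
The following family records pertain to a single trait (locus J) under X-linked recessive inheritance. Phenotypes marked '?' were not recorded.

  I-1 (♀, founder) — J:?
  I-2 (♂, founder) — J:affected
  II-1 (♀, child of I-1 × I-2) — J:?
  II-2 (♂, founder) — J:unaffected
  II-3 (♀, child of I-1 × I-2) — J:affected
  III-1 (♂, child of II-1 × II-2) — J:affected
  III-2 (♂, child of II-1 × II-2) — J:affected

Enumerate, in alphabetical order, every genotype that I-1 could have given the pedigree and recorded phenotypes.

I-1 ∈ {X^JX^j, X^jX^j}

J/I-1 ? ·: X^JX^j|X^jX^j
J/I-2 aff ·: X^jY
J/II-1 ? I-1×I-2: X^JX^j|X^jX^j
J/II-2 un ·: X^JY
J/II-3 aff I-1×I-2: X^jX^j
J/III-1 aff II-1×II-2: X^jY
J/III-2 aff II-1×II-2: X^jY
⇒ J over [I-1,I-2,II-1,II-2,II-3,III-1,III-2]: 3 consistent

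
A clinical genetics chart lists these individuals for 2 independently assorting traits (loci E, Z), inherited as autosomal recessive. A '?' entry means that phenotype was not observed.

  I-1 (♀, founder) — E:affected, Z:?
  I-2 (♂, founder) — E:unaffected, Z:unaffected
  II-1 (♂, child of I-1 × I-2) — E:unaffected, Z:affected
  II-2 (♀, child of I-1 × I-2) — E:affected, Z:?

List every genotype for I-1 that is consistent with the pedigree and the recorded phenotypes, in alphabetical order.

E/I-1 aff ·: ee
E/I-2 un ·: Ee
E/II-1 un I-1×I-2: Ee
E/II-2 aff I-1×I-2: ee
⇒ E over [I-1,I-2,II-1,II-2]: 1 consistent
Z/I-1 ? ·: Zz|zz
Z/I-2 un ·: Zz
Z/II-1 aff I-1×I-2: zz
Z/II-2 ? I-1×I-2: ZZ|Zz|zz
⇒ Z over [I-1,I-2,II-1,II-2]: 5 consistent

I-1 ∈ {ee Zz, ee zz}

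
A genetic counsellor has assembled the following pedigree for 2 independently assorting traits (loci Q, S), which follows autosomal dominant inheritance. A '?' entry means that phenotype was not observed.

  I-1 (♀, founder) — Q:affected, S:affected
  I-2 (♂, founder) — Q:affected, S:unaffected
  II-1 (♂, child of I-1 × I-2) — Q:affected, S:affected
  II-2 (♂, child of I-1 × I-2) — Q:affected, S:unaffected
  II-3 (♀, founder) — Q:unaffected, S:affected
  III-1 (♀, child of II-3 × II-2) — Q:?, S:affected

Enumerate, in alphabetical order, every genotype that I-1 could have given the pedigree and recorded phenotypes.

I-1 ∈ {QQ Ss, Qq Ss}

Q/I-1 aff ·: Qq|QQ
Q/I-2 aff ·: Qq|QQ
Q/II-1 aff I-1×I-2: Qq|QQ
Q/II-2 aff I-1×I-2: Qq|QQ
Q/II-3 un ·: qq
Q/III-1 ? II-3×II-2: qq|Qq
⇒ Q over [I-1,I-2,II-1,II-2,II-3,III-1]: 19 consistent
S/I-1 aff ·: Ss
S/I-2 un ·: ss
S/II-1 aff I-1×I-2: Ss
S/II-2 un I-1×I-2: ss
S/II-3 aff ·: Ss|SS
S/III-1 aff II-3×II-2: Ss
⇒ S over [I-1,I-2,II-1,II-2,II-3,III-1]: 2 consistent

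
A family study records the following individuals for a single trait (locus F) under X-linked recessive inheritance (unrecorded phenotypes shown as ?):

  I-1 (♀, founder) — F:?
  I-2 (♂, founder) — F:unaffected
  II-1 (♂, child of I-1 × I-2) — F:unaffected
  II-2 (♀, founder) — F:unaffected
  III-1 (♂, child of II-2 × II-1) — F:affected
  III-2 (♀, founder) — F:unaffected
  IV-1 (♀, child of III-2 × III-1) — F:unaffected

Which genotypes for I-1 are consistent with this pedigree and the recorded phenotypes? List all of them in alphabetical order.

I-1 ∈ {X^FX^F, X^FX^f}

F/I-1 ? ·: X^FX^F|X^FX^f
F/I-2 un ·: X^FY
F/II-1 un I-1×I-2: X^FY
F/II-2 un ·: X^FX^f
F/III-1 aff II-2×II-1: X^fY
F/III-2 un ·: X^FX^F|X^FX^f
F/IV-1 un III-2×III-1: X^FX^f
⇒ F over [I-1,I-2,II-1,II-2,III-1,III-2,IV-1]: 4 consistent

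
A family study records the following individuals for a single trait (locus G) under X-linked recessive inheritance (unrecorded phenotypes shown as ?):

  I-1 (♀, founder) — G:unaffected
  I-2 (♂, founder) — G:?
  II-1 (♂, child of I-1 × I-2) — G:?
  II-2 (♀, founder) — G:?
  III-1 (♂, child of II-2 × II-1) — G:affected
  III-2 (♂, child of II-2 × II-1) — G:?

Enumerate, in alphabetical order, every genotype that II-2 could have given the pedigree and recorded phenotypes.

G/I-1 un ·: X^GX^G|X^GX^g
G/I-2 ? ·: X^GY|X^gY
G/II-1 ? I-1×I-2: X^GY|X^gY
G/II-2 ? ·: X^GX^g|X^gX^g
G/III-1 aff II-2×II-1: X^gY
G/III-2 ? II-2×II-1: X^GY|X^gY
⇒ G over [I-1,I-2,II-1,II-2,III-1,III-2]: 18 consistent

II-2 ∈ {X^GX^g, X^gX^g}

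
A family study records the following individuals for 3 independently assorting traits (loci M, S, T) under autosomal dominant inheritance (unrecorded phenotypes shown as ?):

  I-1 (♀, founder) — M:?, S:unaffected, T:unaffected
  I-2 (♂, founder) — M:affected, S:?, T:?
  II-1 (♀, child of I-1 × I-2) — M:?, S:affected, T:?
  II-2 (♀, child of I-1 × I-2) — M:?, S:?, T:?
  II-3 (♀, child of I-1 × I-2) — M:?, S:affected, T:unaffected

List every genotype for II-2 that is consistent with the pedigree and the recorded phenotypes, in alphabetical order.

II-2 ∈ {MM Ss Tt, MM Ss tt, MM ss Tt, MM ss tt, Mm Ss Tt, Mm Ss tt, Mm ss Tt, Mm ss tt, mm Ss Tt, mm Ss tt, mm ss Tt, mm ss tt}

M/I-1 ? ·: mm|Mm|MM
M/I-2 aff ·: Mm|MM
M/II-1 ? I-1×I-2: mm|Mm|MM
M/II-2 ? I-1×I-2: mm|Mm|MM
M/II-3 ? I-1×I-2: mm|Mm|MM
⇒ M over [I-1,I-2,II-1,II-2,II-3]: 53 consistent
S/I-1 un ·: ss
S/I-2 ? ·: Ss|SS
S/II-1 aff I-1×I-2: Ss
S/II-2 ? I-1×I-2: ss|Ss
S/II-3 aff I-1×I-2: Ss
⇒ S over [I-1,I-2,II-1,II-2,II-3]: 3 consistent
T/I-1 un ·: tt
T/I-2 ? ·: tt|Tt
T/II-1 ? I-1×I-2: tt|Tt
T/II-2 ? I-1×I-2: tt|Tt
T/II-3 un I-1×I-2: tt
⇒ T over [I-1,I-2,II-1,II-2,II-3]: 5 consistent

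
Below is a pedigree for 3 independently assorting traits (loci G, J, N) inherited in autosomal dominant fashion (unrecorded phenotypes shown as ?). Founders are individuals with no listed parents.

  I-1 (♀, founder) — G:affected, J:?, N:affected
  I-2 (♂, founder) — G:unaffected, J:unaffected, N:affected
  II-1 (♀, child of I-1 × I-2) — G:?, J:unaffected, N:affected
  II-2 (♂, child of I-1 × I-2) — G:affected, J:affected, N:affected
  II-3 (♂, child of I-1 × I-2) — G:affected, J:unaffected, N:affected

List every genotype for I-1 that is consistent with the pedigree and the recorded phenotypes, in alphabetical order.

G/I-1 aff ·: Gg|GG
G/I-2 un ·: gg
G/II-1 ? I-1×I-2: gg|Gg
G/II-2 aff I-1×I-2: Gg
G/II-3 aff I-1×I-2: Gg
⇒ G over [I-1,I-2,II-1,II-2,II-3]: 3 consistent
J/I-1 ? ·: Jj
J/I-2 un ·: jj
J/II-1 un I-1×I-2: jj
J/II-2 aff I-1×I-2: Jj
J/II-3 un I-1×I-2: jj
⇒ J over [I-1,I-2,II-1,II-2,II-3]: 1 consistent
N/I-1 aff ·: Nn|NN
N/I-2 aff ·: Nn|NN
N/II-1 aff I-1×I-2: Nn|NN
N/II-2 aff I-1×I-2: Nn|NN
N/II-3 aff I-1×I-2: Nn|NN
⇒ N over [I-1,I-2,II-1,II-2,II-3]: 25 consistent

I-1 ∈ {GG Jj NN, GG Jj Nn, Gg Jj NN, Gg Jj Nn}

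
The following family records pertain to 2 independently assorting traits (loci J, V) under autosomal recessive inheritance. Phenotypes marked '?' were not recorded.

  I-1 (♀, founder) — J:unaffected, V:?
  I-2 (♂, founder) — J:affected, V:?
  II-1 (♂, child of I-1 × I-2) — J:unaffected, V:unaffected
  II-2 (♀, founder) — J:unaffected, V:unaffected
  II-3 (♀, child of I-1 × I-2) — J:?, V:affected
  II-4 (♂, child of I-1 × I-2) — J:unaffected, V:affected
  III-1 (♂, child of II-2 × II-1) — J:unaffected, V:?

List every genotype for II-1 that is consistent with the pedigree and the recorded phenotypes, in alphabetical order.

II-1 ∈ {Jj VV, Jj Vv}

J/I-1 un ·: JJ|Jj
J/I-2 aff ·: jj
J/II-1 un I-1×I-2: Jj
J/II-2 un ·: JJ|Jj
J/II-3 ? I-1×I-2: Jj|jj
J/II-4 un I-1×I-2: Jj
J/III-1 un II-2×II-1: JJ|Jj
⇒ J over [I-1,I-2,II-1,II-2,II-3,II-4,III-1]: 12 consistent
V/I-1 ? ·: Vv|vv
V/I-2 ? ·: Vv|vv
V/II-1 un I-1×I-2: VV|Vv
V/II-2 un ·: VV|Vv
V/II-3 aff I-1×I-2: vv
V/II-4 aff I-1×I-2: vv
V/III-1 ? II-2×II-1: VV|Vv|vv
⇒ V over [I-1,I-2,II-1,II-2,II-3,II-4,III-1]: 18 consistent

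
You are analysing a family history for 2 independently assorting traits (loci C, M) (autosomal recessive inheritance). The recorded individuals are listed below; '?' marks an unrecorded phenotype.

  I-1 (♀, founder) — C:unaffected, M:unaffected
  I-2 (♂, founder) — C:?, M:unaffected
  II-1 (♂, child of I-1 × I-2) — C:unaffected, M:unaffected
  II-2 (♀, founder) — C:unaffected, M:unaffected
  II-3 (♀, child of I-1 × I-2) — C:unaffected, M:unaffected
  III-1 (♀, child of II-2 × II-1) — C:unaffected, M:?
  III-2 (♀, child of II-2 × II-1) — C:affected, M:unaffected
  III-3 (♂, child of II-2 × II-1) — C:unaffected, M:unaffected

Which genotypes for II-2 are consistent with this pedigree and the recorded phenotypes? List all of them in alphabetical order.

C/I-1 un ·: CC|Cc
C/I-2 ? ·: CC|Cc|cc
C/II-1 un I-1×I-2: Cc
C/II-2 un ·: Cc
C/II-3 un I-1×I-2: CC|Cc
C/III-1 un II-2×II-1: CC|Cc
C/III-2 aff II-2×II-1: cc
C/III-3 un II-2×II-1: CC|Cc
⇒ C over [I-1,I-2,II-1,II-2,II-3,III-1,III-2,III-3]: 32 consistent
M/I-1 un ·: MM|Mm
M/I-2 un ·: MM|Mm
M/II-1 un I-1×I-2: MM|Mm
M/II-2 un ·: MM|Mm
M/II-3 un I-1×I-2: MM|Mm
M/III-1 ? II-2×II-1: MM|Mm|mm
M/III-2 un II-2×II-1: MM|Mm
M/III-3 un II-2×II-1: MM|Mm
⇒ M over [I-1,I-2,II-1,II-2,II-3,III-1,III-2,III-3]: 183 consistent

II-2 ∈ {Cc MM, Cc Mm}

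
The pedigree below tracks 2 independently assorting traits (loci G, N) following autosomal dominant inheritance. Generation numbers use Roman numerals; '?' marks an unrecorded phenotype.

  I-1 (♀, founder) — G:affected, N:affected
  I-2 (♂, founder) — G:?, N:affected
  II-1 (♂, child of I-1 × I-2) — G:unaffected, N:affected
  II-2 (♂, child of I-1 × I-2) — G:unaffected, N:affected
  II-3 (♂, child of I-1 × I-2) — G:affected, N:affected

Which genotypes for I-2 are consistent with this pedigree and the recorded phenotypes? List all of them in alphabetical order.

G/I-1 aff ·: Gg
G/I-2 ? ·: gg|Gg
G/II-1 un I-1×I-2: gg
G/II-2 un I-1×I-2: gg
G/II-3 aff I-1×I-2: Gg|GG
⇒ G over [I-1,I-2,II-1,II-2,II-3]: 3 consistent
N/I-1 aff ·: Nn|NN
N/I-2 aff ·: Nn|NN
N/II-1 aff I-1×I-2: Nn|NN
N/II-2 aff I-1×I-2: Nn|NN
N/II-3 aff I-1×I-2: Nn|NN
⇒ N over [I-1,I-2,II-1,II-2,II-3]: 25 consistent

I-2 ∈ {Gg NN, Gg Nn, gg NN, gg Nn}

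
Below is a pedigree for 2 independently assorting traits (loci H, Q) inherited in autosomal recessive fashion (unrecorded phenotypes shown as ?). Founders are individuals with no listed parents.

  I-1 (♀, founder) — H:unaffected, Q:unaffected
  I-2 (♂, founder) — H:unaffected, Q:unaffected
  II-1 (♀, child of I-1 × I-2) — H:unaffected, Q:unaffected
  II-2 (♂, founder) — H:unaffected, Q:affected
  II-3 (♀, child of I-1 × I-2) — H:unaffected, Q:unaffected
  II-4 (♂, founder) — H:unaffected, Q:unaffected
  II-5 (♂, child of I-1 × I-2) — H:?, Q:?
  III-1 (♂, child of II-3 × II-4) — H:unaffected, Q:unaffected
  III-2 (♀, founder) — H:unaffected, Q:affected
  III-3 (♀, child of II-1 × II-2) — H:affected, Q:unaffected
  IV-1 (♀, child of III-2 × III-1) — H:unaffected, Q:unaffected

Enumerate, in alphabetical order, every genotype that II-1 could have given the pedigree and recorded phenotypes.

H/I-1 un ·: HH|Hh
H/I-2 un ·: HH|Hh
H/II-1 un I-1×I-2: Hh
H/II-2 un ·: Hh
H/II-3 un I-1×I-2: HH|Hh
H/II-4 un ·: HH|Hh
H/II-5 ? I-1×I-2: HH|Hh|hh
H/III-1 un II-3×II-4: HH|Hh
H/III-2 un ·: HH|Hh
H/III-3 aff II-1×II-2: hh
H/IV-1 un III-2×III-1: HH|Hh
⇒ H over [I-1,I-2,II-1,II-2,II-3,II-4,II-5,III-1,III-2,III-3,IV-1]: 168 consistent
Q/I-1 un ·: QQ|Qq
Q/I-2 un ·: QQ|Qq
Q/II-1 un I-1×I-2: QQ|Qq
Q/II-2 aff ·: qq
Q/II-3 un I-1×I-2: QQ|Qq
Q/II-4 un ·: QQ|Qq
Q/II-5 ? I-1×I-2: QQ|Qq|qq
Q/III-1 un II-3×II-4: QQ|Qq
Q/III-2 aff ·: qq
Q/III-3 un II-1×II-2: Qq
Q/IV-1 un III-2×III-1: Qq
⇒ Q over [I-1,I-2,II-1,II-2,II-3,II-4,II-5,III-1,III-2,III-3,IV-1]: 101 consistent

II-1 ∈ {Hh QQ, Hh Qq}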